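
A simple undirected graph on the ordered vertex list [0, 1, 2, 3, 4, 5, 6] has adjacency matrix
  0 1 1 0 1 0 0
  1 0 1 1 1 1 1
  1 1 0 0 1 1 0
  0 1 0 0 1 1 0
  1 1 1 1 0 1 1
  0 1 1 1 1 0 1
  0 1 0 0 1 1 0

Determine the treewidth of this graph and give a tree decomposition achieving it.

Treewidth 3.
One such decomposition:
Bags: B1 = {1, 3, 4, 5}  B2 = {1, 2, 4, 5}  B3 = {0, 1, 2, 4}  B4 = {1, 4, 5, 6}
Tree: B1–B2, B2–B3, B2–B4

The largest bag has 4 vertices, giving width 3; this decomposition certifies tw(G) ≤ 3. Conversely, {0, 1, 2, 4} is a clique of size 4, and the vertices of any clique must share a bag in every tree decomposition; so some bag has ≥ 4 vertices and tw(G) ≥ 3. Therefore the treewidth is 3.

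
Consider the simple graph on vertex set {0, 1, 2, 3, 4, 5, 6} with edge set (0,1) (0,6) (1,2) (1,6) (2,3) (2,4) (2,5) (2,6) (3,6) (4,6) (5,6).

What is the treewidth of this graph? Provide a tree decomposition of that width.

The largest bag has 3 vertices, giving width 2; this decomposition certifies tw(G) ≤ 2. For the lower bound, the 3 vertices {0, 1, 6} are pairwise adjacent, and any tree decomposition puts a clique entirely inside one bag — forcing width ≥ 2. Combining the bounds, tw(G) = 2.

Treewidth 2.
One such decomposition:
Bags: B1 = {1, 2, 6}  B2 = {0, 1, 6}  B3 = {2, 3, 6}  B4 = {2, 5, 6}  B5 = {2, 4, 6}
Tree: B1–B2, B1–B3, B3–B4, B4–B5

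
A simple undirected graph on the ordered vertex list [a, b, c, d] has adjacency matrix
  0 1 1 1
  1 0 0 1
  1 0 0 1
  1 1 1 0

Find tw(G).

2

A width-2 tree decomposition is:
Bags: B1 = {a, b, d}  B2 = {a, c, d}
Tree: B1–B2
Every bag has size at most 3, so the width is 3 − 1 = 2 and tw(G) ≤ 2. Conversely, {a, c, d} is a clique of size 3, and the vertices of any clique must share a bag in every tree decomposition; so some bag has ≥ 3 vertices and tw(G) ≥ 2. Hence tw(G) = 2 exactly.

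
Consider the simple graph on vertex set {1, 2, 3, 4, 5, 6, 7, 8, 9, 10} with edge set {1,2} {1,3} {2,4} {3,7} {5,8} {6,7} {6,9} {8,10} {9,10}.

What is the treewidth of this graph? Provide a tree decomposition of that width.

Treewidth 1.
Bags: B1 = {2, 4}  B2 = {1, 2}  B3 = {1, 3}  B4 = {3, 7}  B5 = {6, 7}  B6 = {6, 9}  B7 = {9, 10}  B8 = {8, 10}  B9 = {5, 8}
Tree: B1–B2, B2–B3, B3–B4, B4–B5, B5–B6, B6–B7, B7–B8, B8–B9

Every bag has size at most 2, so the width is 2 − 1 = 1 and tw(G) ≤ 1. Since G has at least one edge (e.g. 4–2), it is not an edgeless graph, so tw(G) ≥ 1. The upper and lower bounds meet at 1, so that is the treewidth.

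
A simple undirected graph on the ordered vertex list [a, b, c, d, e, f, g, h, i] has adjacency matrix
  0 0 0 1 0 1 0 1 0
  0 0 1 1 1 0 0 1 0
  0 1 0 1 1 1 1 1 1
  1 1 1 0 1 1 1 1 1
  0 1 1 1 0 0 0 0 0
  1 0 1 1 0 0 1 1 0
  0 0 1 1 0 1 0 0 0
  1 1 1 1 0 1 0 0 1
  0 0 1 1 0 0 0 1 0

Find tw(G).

3

A width-3 tree decomposition is:
Bags: B1 = {c, d, f, h}  B2 = {b, c, d, h}  B3 = {c, d, f, g}  B4 = {c, d, h, i}  B5 = {b, c, d, e}  B6 = {a, d, f, h}
Tree: B1–B2, B1–B3, B2–B4, B2–B5, B1–B6
Every bag has size at most 4, so the width is 4 − 1 = 3 and tw(G) ≤ 3. For the lower bound, the 4 vertices {c, d, f, g} are pairwise adjacent, and any tree decomposition puts a clique entirely inside one bag — forcing width ≥ 3. The upper and lower bounds meet at 3, so that is the treewidth.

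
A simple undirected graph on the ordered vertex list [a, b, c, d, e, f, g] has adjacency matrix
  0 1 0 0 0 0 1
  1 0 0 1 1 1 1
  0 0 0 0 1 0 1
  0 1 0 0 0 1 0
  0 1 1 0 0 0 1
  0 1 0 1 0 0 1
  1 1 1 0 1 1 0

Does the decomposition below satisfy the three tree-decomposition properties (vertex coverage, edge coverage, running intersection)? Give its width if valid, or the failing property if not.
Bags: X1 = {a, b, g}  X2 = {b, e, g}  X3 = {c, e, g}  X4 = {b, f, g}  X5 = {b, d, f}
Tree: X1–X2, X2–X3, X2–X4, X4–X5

Yes; width 2.

Checking the three conditions: (i) the bags cover all of {a, b, c, d, e, f, g}; (ii) for each edge, some bag contains both endpoints; (iii) the bags containing any fixed vertex form a subtree. All hold, so the decomposition is valid with width 3 − 1 = 2.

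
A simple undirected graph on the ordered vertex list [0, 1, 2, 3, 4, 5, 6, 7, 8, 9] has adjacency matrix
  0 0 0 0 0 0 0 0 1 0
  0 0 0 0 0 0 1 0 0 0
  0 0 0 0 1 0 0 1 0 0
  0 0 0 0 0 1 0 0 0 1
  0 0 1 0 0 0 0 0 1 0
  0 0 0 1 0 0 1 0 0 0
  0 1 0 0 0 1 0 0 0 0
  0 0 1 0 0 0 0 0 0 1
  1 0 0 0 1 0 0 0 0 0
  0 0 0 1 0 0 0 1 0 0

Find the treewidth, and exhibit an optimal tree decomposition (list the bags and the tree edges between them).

Treewidth 1.
One optimal decomposition is:
Bags: B1 = {1, 6}  B2 = {5, 6}  B3 = {3, 5}  B4 = {3, 9}  B5 = {7, 9}  B6 = {2, 7}  B7 = {2, 4}  B8 = {4, 8}  B9 = {0, 8}
Tree: B1–B2, B2–B3, B3–B4, B4–B5, B5–B6, B6–B7, B7–B8, B8–B9

The largest bag has 2 vertices, giving width 1; this decomposition certifies tw(G) ≤ 1. Since G has at least one edge (e.g. 1–6), it is not an edgeless graph, so tw(G) ≥ 1. Combining the bounds, tw(G) = 1.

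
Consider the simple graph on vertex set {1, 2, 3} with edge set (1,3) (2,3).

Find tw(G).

1

A width-1 tree decomposition is:
Bags: B1 = {1, 3}  B2 = {2, 3}
Tree: B1–B2
Each bag holds 2 vertices, so the decomposition has width 1, which upper-bounds the treewidth. G has an edge, so its treewidth is at least 1. The upper and lower bounds meet at 1, so that is the treewidth.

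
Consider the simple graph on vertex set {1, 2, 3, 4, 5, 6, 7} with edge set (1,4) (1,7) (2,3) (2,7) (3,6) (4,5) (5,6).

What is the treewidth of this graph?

2

A width-2 tree decomposition is:
Bags: B1 = {1, 4, 7}  B2 = {2, 4, 7}  B3 = {2, 3, 4}  B4 = {3, 4, 6}  B5 = {4, 5, 6}
Tree: B1–B2, B2–B3, B3–B4, B4–B5
Each bag holds 3 vertices, so the decomposition has width 2, which upper-bounds the treewidth. Since 4–1–7–2–3–6–5–4 is a cycle in G, G is not acyclic. Forests are exactly the graphs of treewidth ≤ 1, so tw(G) ≥ 2. The upper and lower bounds meet at 2, so that is the treewidth.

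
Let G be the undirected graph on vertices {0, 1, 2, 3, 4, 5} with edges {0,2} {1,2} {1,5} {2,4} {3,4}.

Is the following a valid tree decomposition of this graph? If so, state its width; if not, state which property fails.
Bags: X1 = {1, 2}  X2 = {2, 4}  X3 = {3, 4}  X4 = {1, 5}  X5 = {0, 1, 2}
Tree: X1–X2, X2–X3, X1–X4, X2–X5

No — bags containing vertex 1 are not connected in the tree.

A tree decomposition must satisfy three properties: every vertex lies in some bag; for every edge, both endpoints lie together in some bag; and for every vertex, the bags containing it form a connected subtree. Here bags containing vertex 1 are not connected in the tree, so the decomposition is invalid.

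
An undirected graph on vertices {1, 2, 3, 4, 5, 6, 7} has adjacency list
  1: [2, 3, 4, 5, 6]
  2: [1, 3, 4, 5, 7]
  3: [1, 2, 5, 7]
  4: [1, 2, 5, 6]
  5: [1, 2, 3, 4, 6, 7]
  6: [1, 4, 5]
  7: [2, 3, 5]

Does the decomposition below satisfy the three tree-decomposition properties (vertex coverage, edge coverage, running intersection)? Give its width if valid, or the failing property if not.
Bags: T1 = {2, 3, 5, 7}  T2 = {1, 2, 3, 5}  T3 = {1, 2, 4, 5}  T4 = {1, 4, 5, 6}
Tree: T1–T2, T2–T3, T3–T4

Yes; width 3.

Checking the three conditions: (i) the bags cover all of {1, 2, 3, 4, 5, 6, 7}; (ii) for each edge, some bag contains both endpoints; (iii) the bags containing any fixed vertex form a subtree. All hold, so the decomposition is valid with width 4 − 1 = 3.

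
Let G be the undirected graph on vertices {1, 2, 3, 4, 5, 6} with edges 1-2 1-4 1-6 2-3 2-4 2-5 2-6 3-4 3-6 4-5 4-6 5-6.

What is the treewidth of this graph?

3

A width-3 tree decomposition is:
Bags: B1 = {1, 2, 4, 6}  B2 = {2, 3, 4, 6}  B3 = {2, 4, 5, 6}
Tree: B1–B2, B1–B3
Every bag has size at most 4, so the width is 4 − 1 = 3 and tw(G) ≤ 3. On the other hand G contains the 4-clique {1, 2, 4, 6}. A clique must lie in a single bag of any decomposition, so no decomposition can have width below 3. Hence tw(G) = 3 exactly.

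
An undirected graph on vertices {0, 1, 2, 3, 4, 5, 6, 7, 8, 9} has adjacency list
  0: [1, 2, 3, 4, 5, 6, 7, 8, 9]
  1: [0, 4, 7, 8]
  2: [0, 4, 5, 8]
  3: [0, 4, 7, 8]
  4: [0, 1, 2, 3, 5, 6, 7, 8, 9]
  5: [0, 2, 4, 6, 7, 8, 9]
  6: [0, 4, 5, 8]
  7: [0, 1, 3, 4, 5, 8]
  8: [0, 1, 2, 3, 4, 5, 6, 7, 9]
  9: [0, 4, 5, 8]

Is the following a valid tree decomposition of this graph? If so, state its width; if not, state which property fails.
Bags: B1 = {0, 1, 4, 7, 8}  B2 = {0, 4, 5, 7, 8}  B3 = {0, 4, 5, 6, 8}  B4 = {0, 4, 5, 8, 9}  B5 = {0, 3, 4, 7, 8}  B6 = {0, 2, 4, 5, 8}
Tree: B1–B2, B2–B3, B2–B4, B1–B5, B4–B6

Yes; width 4.

Every vertex of G appears in some bag (union = {0, 1, 2, 3, 4, 5, 6, 7, 8, 9}); every edge is covered by a bag; and for each vertex v the set of bags containing v is connected in the bag tree. The decomposition is therefore valid. The largest bag has 5 vertices, so the width is 4.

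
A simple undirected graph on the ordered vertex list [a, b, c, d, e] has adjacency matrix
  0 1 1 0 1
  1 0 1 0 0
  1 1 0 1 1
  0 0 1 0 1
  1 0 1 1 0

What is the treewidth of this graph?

A width-2 tree decomposition is:
Bags: B1 = {a, b, c}  B2 = {a, c, e}  B3 = {c, d, e}
Tree: B1–B2, B2–B3
Every bag has size at most 3, so the width is 3 − 1 = 2 and tw(G) ≤ 2. On the other hand G contains the 3-clique {c, d, e}. A clique must lie in a single bag of any decomposition, so no decomposition can have width below 2. The upper and lower bounds meet at 2, so that is the treewidth.

2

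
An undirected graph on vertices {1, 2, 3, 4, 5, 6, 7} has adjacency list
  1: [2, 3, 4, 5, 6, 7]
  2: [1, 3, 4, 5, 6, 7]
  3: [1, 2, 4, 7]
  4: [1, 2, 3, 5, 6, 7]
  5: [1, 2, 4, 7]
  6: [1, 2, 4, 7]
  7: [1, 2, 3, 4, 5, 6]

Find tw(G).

A width-4 tree decomposition is:
Bags: B1 = {1, 2, 4, 5, 7}  B2 = {1, 2, 3, 4, 7}  B3 = {1, 2, 4, 6, 7}
Tree: B1–B2, B1–B3
The largest bag has 5 vertices, giving width 4; this decomposition certifies tw(G) ≤ 4. For the lower bound, the 5 vertices {1, 2, 3, 4, 7} are pairwise adjacent, and any tree decomposition puts a clique entirely inside one bag — forcing width ≥ 4. Combining the bounds, tw(G) = 4.

4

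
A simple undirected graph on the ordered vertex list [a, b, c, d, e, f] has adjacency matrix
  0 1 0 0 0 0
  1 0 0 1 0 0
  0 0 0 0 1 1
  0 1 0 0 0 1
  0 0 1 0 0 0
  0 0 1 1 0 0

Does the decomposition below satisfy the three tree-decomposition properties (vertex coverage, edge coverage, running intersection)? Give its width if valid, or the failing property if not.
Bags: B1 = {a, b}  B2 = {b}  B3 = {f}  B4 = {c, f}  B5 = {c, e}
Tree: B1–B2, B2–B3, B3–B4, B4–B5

No — vertex d appears in no bag.

A tree decomposition must satisfy three properties: every vertex lies in some bag; for every edge, both endpoints lie together in some bag; and for every vertex, the bags containing it form a connected subtree. Here vertex d appears in no bag, so the decomposition is invalid.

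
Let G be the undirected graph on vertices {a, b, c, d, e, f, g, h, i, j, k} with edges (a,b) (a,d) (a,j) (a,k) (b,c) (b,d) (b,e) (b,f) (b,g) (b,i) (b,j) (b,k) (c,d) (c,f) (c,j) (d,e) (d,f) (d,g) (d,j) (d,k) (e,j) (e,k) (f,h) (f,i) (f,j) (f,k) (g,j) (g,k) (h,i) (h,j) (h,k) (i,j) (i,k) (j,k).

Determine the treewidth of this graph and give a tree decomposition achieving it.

The largest bag has 5 vertices, giving width 4; this decomposition certifies tw(G) ≤ 4. For the lower bound, the 5 vertices {b, c, d, f, j} are pairwise adjacent, and any tree decomposition puts a clique entirely inside one bag — forcing width ≥ 4. Therefore the treewidth is 4.

Treewidth 4.
One such decomposition:
Bags: B1 = {b, d, f, j, k}  B2 = {b, d, e, j, k}  B3 = {b, d, g, j, k}  B4 = {b, f, i, j, k}  B5 = {a, b, d, j, k}  B6 = {f, h, i, j, k}  B7 = {b, c, d, f, j}
Tree: B1–B2, B2–B3, B1–B4, B1–B5, B4–B6, B1–B7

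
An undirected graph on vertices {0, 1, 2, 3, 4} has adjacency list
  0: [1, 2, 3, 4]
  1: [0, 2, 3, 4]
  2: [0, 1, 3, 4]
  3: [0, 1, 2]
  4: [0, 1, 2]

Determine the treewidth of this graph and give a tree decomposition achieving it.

Treewidth 3.
One such decomposition:
Bags: B1 = {0, 1, 2, 4}  B2 = {0, 1, 2, 3}
Tree: B1–B2

The largest bag has 4 vertices, giving width 3; this decomposition certifies tw(G) ≤ 3. On the other hand G contains the 4-clique {0, 1, 2, 3}. A clique must lie in a single bag of any decomposition, so no decomposition can have width below 3. Therefore the treewidth is 3.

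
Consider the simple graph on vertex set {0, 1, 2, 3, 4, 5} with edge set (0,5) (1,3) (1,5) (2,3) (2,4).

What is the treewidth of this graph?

1

A width-1 tree decomposition is:
Bags: B1 = {1, 5}  B2 = {1, 3}  B3 = {2, 3}  B4 = {2, 4}  B5 = {0, 5}
Tree: B1–B2, B2–B3, B3–B4, B1–B5
Every bag has size at most 2, so the width is 2 − 1 = 1 and tw(G) ≤ 1. Since G has at least one edge (e.g. 1–5), it is not an edgeless graph, so tw(G) ≥ 1. Hence tw(G) = 1 exactly.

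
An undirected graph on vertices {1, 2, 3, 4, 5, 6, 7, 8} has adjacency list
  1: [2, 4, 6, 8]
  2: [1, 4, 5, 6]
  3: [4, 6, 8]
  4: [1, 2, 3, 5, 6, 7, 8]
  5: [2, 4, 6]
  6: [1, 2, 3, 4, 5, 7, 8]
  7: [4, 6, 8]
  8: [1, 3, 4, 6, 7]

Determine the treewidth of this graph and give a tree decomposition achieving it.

Treewidth 3.
One such decomposition:
Bags: B1 = {1, 4, 6, 8}  B2 = {1, 2, 4, 6}  B3 = {2, 4, 5, 6}  B4 = {3, 4, 6, 8}  B5 = {4, 6, 7, 8}
Tree: B1–B2, B2–B3, B1–B4, B1–B5

Each bag holds 4 vertices, so the decomposition has width 3, which upper-bounds the treewidth. For the lower bound, the 4 vertices {1, 4, 6, 8} are pairwise adjacent, and any tree decomposition puts a clique entirely inside one bag — forcing width ≥ 3. Therefore the treewidth is 3.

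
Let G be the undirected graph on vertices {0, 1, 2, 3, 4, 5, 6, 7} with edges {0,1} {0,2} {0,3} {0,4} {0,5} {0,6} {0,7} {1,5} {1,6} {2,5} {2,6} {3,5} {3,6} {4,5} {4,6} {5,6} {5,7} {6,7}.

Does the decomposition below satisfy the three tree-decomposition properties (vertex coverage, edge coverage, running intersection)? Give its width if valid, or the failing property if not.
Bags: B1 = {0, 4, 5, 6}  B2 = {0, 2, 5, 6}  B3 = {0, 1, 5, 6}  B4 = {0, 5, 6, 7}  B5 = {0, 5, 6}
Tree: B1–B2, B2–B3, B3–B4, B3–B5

A tree decomposition must satisfy three properties: every vertex lies in some bag; for every edge, both endpoints lie together in some bag; and for every vertex, the bags containing it form a connected subtree. Here vertex 3 appears in no bag, so the decomposition is invalid.

No — vertex 3 appears in no bag.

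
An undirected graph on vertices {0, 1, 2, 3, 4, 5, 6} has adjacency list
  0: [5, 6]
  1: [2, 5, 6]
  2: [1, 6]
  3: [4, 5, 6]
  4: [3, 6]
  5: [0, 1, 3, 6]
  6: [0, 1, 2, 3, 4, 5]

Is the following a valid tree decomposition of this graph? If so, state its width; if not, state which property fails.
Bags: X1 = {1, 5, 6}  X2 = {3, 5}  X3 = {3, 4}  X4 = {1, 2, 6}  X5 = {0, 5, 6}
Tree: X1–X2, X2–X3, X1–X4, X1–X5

No — edge (6,3) lies in no bag.

A tree decomposition must satisfy three properties: every vertex lies in some bag; for every edge, both endpoints lie together in some bag; and for every vertex, the bags containing it form a connected subtree. Here edge (6,3) lies in no bag, so the decomposition is invalid.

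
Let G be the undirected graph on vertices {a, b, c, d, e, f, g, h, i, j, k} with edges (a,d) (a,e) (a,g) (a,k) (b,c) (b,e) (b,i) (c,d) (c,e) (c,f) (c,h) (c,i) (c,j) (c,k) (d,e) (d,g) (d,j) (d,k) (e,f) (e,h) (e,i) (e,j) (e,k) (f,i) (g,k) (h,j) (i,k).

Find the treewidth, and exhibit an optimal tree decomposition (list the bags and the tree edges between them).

The largest bag has 4 vertices, giving width 3; this decomposition certifies tw(G) ≤ 3. For the lower bound, the 4 vertices {a, d, g, k} are pairwise adjacent, and any tree decomposition puts a clique entirely inside one bag — forcing width ≥ 3. Combining the bounds, tw(G) = 3.

Treewidth 3.
Bags: B1 = {c, d, e, k}  B2 = {c, d, e, j}  B3 = {c, e, i, k}  B4 = {a, d, e, k}  B5 = {c, e, h, j}  B6 = {c, e, f, i}  B7 = {a, d, g, k}  B8 = {b, c, e, i}
Tree: B1–B2, B1–B3, B1–B4, B2–B5, B3–B6, B4–B7, B6–B8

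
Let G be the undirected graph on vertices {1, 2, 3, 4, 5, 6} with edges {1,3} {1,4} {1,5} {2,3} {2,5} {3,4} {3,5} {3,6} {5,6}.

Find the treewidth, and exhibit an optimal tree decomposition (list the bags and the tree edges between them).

The largest bag has 3 vertices, giving width 2; this decomposition certifies tw(G) ≤ 2. On the other hand G contains the 3-clique {1, 3, 4}. A clique must lie in a single bag of any decomposition, so no decomposition can have width below 2. The upper and lower bounds meet at 2, so that is the treewidth.

Treewidth 2.
Bags: B1 = {3, 5, 6}  B2 = {1, 3, 5}  B3 = {2, 3, 5}  B4 = {1, 3, 4}
Tree: B1–B2, B2–B3, B2–B4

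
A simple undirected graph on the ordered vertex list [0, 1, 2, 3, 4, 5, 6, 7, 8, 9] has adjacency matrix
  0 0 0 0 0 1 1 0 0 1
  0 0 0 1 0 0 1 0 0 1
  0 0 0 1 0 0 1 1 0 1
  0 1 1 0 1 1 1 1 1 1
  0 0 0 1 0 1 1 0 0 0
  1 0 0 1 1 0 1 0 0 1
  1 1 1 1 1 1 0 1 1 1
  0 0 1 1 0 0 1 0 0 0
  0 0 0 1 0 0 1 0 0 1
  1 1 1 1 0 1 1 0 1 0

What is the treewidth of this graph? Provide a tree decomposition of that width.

Each bag holds 4 vertices, so the decomposition has width 3, which upper-bounds the treewidth. Conversely, {0, 5, 6, 9} is a clique of size 4, and the vertices of any clique must share a bag in every tree decomposition; so some bag has ≥ 4 vertices and tw(G) ≥ 3. Therefore the treewidth is 3.

Treewidth 3.
Bags: B1 = {1, 3, 6, 9}  B2 = {3, 6, 8, 9}  B3 = {3, 5, 6, 9}  B4 = {2, 3, 6, 9}  B5 = {0, 5, 6, 9}  B6 = {2, 3, 6, 7}  B7 = {3, 4, 5, 6}
Tree: B1–B2, B2–B3, B2–B4, B3–B5, B4–B6, B3–B7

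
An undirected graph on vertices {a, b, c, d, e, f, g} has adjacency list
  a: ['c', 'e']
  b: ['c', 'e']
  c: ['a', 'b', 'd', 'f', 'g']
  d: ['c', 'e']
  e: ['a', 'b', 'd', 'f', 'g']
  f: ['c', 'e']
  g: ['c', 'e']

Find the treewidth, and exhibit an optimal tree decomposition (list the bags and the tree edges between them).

Every bag has size at most 3, so the width is 3 − 1 = 2 and tw(G) ≤ 2. Since e–b–c–g–e is a cycle in G, G is not acyclic. Forests are exactly the graphs of treewidth ≤ 1, so tw(G) ≥ 2. Combining the bounds, tw(G) = 2.

Treewidth 2.
One such decomposition:
Bags: B1 = {b, c, e}  B2 = {c, e, g}  B3 = {a, c, e}  B4 = {c, d, e}  B5 = {c, e, f}
Tree: B1–B2, B2–B3, B3–B4, B4–B5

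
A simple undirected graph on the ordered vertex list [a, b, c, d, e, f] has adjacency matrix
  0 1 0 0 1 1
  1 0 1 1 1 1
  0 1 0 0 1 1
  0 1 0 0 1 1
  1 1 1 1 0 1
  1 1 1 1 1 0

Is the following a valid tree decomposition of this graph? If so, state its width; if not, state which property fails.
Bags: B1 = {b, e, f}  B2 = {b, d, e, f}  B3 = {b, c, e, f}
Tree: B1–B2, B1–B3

A tree decomposition must satisfy three properties: every vertex lies in some bag; for every edge, both endpoints lie together in some bag; and for every vertex, the bags containing it form a connected subtree. Here vertex a appears in no bag, so the decomposition is invalid.

No — vertex a appears in no bag.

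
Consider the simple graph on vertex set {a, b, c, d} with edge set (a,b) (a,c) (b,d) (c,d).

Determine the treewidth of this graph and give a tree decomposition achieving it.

The largest bag has 3 vertices, giving width 2; this decomposition certifies tw(G) ≤ 2. Since d–b–a–c–d is a cycle in G, G is not acyclic. Forests are exactly the graphs of treewidth ≤ 1, so tw(G) ≥ 2. Combining the bounds, tw(G) = 2.

Treewidth 2.
Bags: B1 = {a, b, d}  B2 = {a, c, d}
Tree: B1–B2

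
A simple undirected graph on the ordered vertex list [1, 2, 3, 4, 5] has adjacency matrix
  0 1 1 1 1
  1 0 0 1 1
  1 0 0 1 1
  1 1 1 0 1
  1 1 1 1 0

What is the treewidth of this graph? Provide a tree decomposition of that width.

Treewidth 3.
Bags: B1 = {1, 2, 4, 5}  B2 = {1, 3, 4, 5}
Tree: B1–B2

Each bag holds 4 vertices, so the decomposition has width 3, which upper-bounds the treewidth. For the lower bound, the 4 vertices {1, 2, 4, 5} are pairwise adjacent, and any tree decomposition puts a clique entirely inside one bag — forcing width ≥ 3. The upper and lower bounds meet at 3, so that is the treewidth.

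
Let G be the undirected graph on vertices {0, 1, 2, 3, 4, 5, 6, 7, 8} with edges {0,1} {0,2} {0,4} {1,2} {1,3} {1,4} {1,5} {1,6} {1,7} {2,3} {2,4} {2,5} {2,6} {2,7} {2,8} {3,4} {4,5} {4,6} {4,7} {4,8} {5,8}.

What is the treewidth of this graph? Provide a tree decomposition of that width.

Each bag holds 4 vertices, so the decomposition has width 3, which upper-bounds the treewidth. For the lower bound, the 4 vertices {2, 4, 5, 8} are pairwise adjacent, and any tree decomposition puts a clique entirely inside one bag — forcing width ≥ 3. The upper and lower bounds meet at 3, so that is the treewidth.

Treewidth 3.
One optimal decomposition is:
Bags: B1 = {2, 4, 5, 8}  B2 = {1, 2, 4, 5}  B3 = {0, 1, 2, 4}  B4 = {1, 2, 4, 6}  B5 = {1, 2, 3, 4}  B6 = {1, 2, 4, 7}
Tree: B1–B2, B2–B3, B2–B4, B2–B5, B2–B6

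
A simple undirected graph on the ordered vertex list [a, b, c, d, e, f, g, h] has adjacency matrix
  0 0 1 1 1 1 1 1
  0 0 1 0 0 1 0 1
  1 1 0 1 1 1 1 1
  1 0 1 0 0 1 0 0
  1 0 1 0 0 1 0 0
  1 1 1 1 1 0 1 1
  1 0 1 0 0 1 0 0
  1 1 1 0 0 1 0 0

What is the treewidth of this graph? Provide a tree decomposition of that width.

Each bag holds 4 vertices, so the decomposition has width 3, which upper-bounds the treewidth. For the lower bound, the 4 vertices {a, c, d, f} are pairwise adjacent, and any tree decomposition puts a clique entirely inside one bag — forcing width ≥ 3. The upper and lower bounds meet at 3, so that is the treewidth.

Treewidth 3.
One such decomposition:
Bags: B1 = {a, c, f, g}  B2 = {a, c, f, h}  B3 = {b, c, f, h}  B4 = {a, c, e, f}  B5 = {a, c, d, f}
Tree: B1–B2, B2–B3, B1–B4, B4–B5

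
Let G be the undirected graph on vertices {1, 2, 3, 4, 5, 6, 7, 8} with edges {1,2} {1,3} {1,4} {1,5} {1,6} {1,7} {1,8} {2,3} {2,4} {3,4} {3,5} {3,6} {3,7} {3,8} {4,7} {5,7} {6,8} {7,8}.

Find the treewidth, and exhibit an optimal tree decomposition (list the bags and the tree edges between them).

Treewidth 3.
One optimal decomposition is:
Bags: B1 = {1, 3, 5, 7}  B2 = {1, 3, 7, 8}  B3 = {1, 3, 4, 7}  B4 = {1, 3, 6, 8}  B5 = {1, 2, 3, 4}
Tree: B1–B2, B1–B3, B2–B4, B3–B5

Each bag holds 4 vertices, so the decomposition has width 3, which upper-bounds the treewidth. For the lower bound, the 4 vertices {1, 2, 3, 4} are pairwise adjacent, and any tree decomposition puts a clique entirely inside one bag — forcing width ≥ 3. The upper and lower bounds meet at 3, so that is the treewidth.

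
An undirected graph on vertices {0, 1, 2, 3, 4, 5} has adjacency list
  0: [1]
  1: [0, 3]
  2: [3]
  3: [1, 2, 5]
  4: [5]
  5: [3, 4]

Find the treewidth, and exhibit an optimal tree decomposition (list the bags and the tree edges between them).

Every bag has size at most 2, so the width is 2 − 1 = 1 and tw(G) ≤ 1. Since G has at least one edge (e.g. 1–3), it is not an edgeless graph, so tw(G) ≥ 1. Hence tw(G) = 1 exactly.

Treewidth 1.
Bags: B1 = {1, 3}  B2 = {3, 5}  B3 = {2, 3}  B4 = {0, 1}  B5 = {4, 5}
Tree: B1–B2, B2–B3, B1–B4, B2–B5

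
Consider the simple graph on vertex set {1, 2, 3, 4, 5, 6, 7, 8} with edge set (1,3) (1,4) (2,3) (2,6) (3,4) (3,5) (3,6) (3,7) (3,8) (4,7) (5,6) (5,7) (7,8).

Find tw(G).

2

A width-2 tree decomposition is:
Bags: B1 = {3, 4, 7}  B2 = {3, 5, 7}  B3 = {3, 7, 8}  B4 = {3, 5, 6}  B5 = {2, 3, 6}  B6 = {1, 3, 4}
Tree: B1–B2, B2–B3, B2–B4, B4–B5, B1–B6
Each bag holds 3 vertices, so the decomposition has width 2, which upper-bounds the treewidth. On the other hand G contains the 3-clique {1, 3, 4}. A clique must lie in a single bag of any decomposition, so no decomposition can have width below 2. The upper and lower bounds meet at 2, so that is the treewidth.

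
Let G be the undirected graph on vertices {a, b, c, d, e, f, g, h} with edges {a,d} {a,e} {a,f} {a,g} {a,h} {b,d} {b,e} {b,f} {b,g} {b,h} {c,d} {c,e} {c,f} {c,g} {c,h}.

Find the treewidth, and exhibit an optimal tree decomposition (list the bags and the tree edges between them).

Each bag holds 4 vertices, so the decomposition has width 3, which upper-bounds the treewidth. For the lower bound: the 4 vertex sets {a,h}, {c,g}, {b}, {f} are disjoint, each induces a connected subgraph, and every pair is joined by at least one edge of G. Contracting each set to a single vertex therefore yields K_{4} as a minor, and since treewidth is minor-monotone, tw(G) ≥ tw(K_{4}) = 3. Hence tw(G) = 3 exactly.

Treewidth 3.
One such decomposition:
Bags: B1 = {a, b, c, h}  B2 = {a, b, c, g}  B3 = {a, b, c, f}  B4 = {a, b, c, d}  B5 = {a, b, c, e}
Tree: B1–B2, B2–B3, B3–B4, B4–B5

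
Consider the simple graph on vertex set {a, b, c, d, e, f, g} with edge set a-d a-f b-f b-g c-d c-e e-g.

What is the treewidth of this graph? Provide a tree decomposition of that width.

The largest bag has 3 vertices, giving width 2; this decomposition certifies tw(G) ≤ 2. For the lower bound, G contains the cycle g–e–c–d–a–f–b–g, so G is not a forest; only forests have treewidth ≤ 1, hence tw(G) ≥ 2. Therefore the treewidth is 2.

Treewidth 2.
Bags: B1 = {c, e, g}  B2 = {c, d, g}  B3 = {a, d, g}  B4 = {a, f, g}  B5 = {b, f, g}
Tree: B1–B2, B2–B3, B3–B4, B4–B5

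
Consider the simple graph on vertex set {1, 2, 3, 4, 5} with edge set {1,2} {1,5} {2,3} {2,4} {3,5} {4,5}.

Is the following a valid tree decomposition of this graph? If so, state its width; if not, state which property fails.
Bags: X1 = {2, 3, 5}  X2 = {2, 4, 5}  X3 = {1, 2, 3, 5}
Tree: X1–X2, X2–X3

No — bags containing vertex 3 are not connected in the tree.

A tree decomposition must satisfy three properties: every vertex lies in some bag; for every edge, both endpoints lie together in some bag; and for every vertex, the bags containing it form a connected subtree. Here bags containing vertex 3 are not connected in the tree, so the decomposition is invalid.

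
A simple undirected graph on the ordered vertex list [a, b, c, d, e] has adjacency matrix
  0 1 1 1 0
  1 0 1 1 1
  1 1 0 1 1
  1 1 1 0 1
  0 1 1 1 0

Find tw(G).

3

A width-3 tree decomposition is:
Bags: B1 = {b, c, d, e}  B2 = {a, b, c, d}
Tree: B1–B2
Every bag has size at most 4, so the width is 4 − 1 = 3 and tw(G) ≤ 3. For the lower bound, the 4 vertices {b, c, d, e} are pairwise adjacent, and any tree decomposition puts a clique entirely inside one bag — forcing width ≥ 3. The upper and lower bounds meet at 3, so that is the treewidth.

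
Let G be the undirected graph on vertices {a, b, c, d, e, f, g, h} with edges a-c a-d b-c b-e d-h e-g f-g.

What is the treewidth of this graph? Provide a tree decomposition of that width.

Every bag has size at most 2, so the width is 2 − 1 = 1 and tw(G) ≤ 1. G has an edge, so its treewidth is at least 1. Therefore the treewidth is 1.

Treewidth 1.
One such decomposition:
Bags: B1 = {f, g}  B2 = {e, g}  B3 = {b, e}  B4 = {b, c}  B5 = {a, c}  B6 = {a, d}  B7 = {d, h}
Tree: B1–B2, B2–B3, B3–B4, B4–B5, B5–B6, B6–B7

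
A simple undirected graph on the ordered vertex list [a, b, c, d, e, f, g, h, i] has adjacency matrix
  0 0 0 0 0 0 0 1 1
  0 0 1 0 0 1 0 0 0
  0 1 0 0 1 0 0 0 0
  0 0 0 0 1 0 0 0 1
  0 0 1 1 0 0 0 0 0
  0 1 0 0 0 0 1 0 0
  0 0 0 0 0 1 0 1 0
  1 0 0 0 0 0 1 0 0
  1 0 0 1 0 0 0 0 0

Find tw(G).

2

A width-2 tree decomposition is:
Bags: B1 = {c, d, e}  B2 = {b, c, d}  B3 = {b, d, f}  B4 = {d, f, g}  B5 = {d, g, h}  B6 = {a, d, h}  B7 = {a, d, i}
Tree: B1–B2, B2–B3, B3–B4, B4–B5, B5–B6, B6–B7
Each bag holds 3 vertices, so the decomposition has width 2, which upper-bounds the treewidth. The edges d–e–c–b–f–g–h–a–i–d form a cycle, so G is not a tree and its treewidth is at least 2. Combining the bounds, tw(G) = 2.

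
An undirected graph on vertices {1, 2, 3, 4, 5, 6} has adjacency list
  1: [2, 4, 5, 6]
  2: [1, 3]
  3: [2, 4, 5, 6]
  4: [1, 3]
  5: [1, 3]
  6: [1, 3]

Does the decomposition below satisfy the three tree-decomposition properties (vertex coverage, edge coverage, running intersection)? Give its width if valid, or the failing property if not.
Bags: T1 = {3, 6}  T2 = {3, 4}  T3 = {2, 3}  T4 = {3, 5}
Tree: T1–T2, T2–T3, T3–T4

A tree decomposition must satisfy three properties: every vertex lies in some bag; for every edge, both endpoints lie together in some bag; and for every vertex, the bags containing it form a connected subtree. Here vertex 1 appears in no bag, so the decomposition is invalid.

No — vertex 1 appears in no bag.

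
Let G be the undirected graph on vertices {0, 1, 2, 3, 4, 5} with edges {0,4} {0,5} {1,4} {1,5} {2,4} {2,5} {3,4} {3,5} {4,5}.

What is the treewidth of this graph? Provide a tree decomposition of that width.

Treewidth 2.
One such decomposition:
Bags: B1 = {2, 4, 5}  B2 = {0, 4, 5}  B3 = {1, 4, 5}  B4 = {3, 4, 5}
Tree: B1–B2, B1–B3, B1–B4

Every bag has size at most 3, so the width is 3 − 1 = 2 and tw(G) ≤ 2. On the other hand G contains the 3-clique {0, 4, 5}. A clique must lie in a single bag of any decomposition, so no decomposition can have width below 2. Therefore the treewidth is 2.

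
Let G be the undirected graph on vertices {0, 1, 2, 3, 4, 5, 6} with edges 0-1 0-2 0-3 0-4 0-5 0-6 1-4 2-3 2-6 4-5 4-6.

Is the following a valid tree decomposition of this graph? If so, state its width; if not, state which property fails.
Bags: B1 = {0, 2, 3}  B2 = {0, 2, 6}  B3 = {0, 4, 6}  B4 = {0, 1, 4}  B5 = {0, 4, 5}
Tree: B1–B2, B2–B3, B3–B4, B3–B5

Vertex coverage: the bags together contain {0, 1, 2, 3, 4, 5, 6}, the full vertex set. Edge coverage: each edge of G has both endpoints in at least one bag. Running intersection: for every vertex, the bags containing it form a connected subtree. All three properties hold, so this is a valid tree decomposition of width max|bag| − 1 = 2, and hence tw(G) ≤ 2.

Yes; width 2.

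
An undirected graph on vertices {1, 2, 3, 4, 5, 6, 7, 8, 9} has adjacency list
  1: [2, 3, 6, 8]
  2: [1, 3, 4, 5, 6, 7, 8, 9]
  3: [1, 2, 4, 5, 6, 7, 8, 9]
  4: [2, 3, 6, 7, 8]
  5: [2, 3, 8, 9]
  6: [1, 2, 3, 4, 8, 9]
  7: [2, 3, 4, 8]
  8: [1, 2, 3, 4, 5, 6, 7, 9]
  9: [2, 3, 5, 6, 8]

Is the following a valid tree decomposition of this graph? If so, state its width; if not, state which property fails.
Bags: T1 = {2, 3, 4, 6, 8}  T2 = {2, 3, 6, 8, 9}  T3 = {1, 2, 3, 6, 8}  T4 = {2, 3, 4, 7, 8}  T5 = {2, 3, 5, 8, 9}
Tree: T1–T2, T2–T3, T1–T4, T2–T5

Vertex coverage: the bags together contain {1, 2, 3, 4, 5, 6, 7, 8, 9}, the full vertex set. Edge coverage: each edge of G has both endpoints in at least one bag. Running intersection: for every vertex, the bags containing it form a connected subtree. All three properties hold, so this is a valid tree decomposition of width max|bag| − 1 = 4, and hence tw(G) ≤ 4.

Yes; width 4.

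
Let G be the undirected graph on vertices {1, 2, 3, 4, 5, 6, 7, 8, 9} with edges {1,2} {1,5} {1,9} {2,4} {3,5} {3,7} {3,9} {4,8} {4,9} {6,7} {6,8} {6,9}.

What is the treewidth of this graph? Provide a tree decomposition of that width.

The largest bag has 4 vertices, giving width 3; this decomposition certifies tw(G) ≤ 3. For the lower bound: the 4 vertex sets {1,2,5}, {4}, {9}, {3,6,7,8} are disjoint, each induces a connected subgraph, and every pair is joined by at least one edge of G. Contracting each set to a single vertex therefore yields K_{4} as a minor, and since treewidth is minor-monotone, tw(G) ≥ tw(K_{4}) = 3. Therefore the treewidth is 3.

Treewidth 3.
One such decomposition:
Bags: B1 = {1, 2, 4, 5}  B2 = {1, 4, 5, 9}  B3 = {3, 4, 5, 9}  B4 = {3, 4, 8, 9}  B5 = {3, 6, 8, 9}  B6 = {3, 6, 7, 8}
Tree: B1–B2, B2–B3, B3–B4, B4–B5, B5–B6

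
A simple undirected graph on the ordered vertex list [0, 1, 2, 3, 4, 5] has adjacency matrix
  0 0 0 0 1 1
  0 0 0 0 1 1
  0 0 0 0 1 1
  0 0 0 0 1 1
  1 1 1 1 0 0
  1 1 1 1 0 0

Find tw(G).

2

A width-2 tree decomposition is:
Bags: B1 = {1, 4, 5}  B2 = {2, 4, 5}  B3 = {3, 4, 5}  B4 = {0, 4, 5}
Tree: B1–B2, B2–B3, B3–B4
The largest bag has 3 vertices, giving width 2; this decomposition certifies tw(G) ≤ 2. For the lower bound, G contains the cycle 1–5–2–4–1, so G is not a forest; only forests have treewidth ≤ 1, hence tw(G) ≥ 2. Therefore the treewidth is 2.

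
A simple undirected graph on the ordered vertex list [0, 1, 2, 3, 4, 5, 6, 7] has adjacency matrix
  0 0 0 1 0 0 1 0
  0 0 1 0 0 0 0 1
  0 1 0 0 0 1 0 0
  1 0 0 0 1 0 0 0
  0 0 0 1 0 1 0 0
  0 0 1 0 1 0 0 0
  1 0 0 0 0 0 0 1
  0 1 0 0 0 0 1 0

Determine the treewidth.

A width-2 tree decomposition is:
Bags: B1 = {0, 6, 7}  B2 = {0, 1, 7}  B3 = {0, 1, 2}  B4 = {0, 2, 5}  B5 = {0, 4, 5}  B6 = {0, 3, 4}
Tree: B1–B2, B2–B3, B3–B4, B4–B5, B5–B6
The largest bag has 3 vertices, giving width 2; this decomposition certifies tw(G) ≤ 2. For the lower bound, G contains the cycle 0–6–7–1–2–5–4–3–0, so G is not a forest; only forests have treewidth ≤ 1, hence tw(G) ≥ 2. Combining the bounds, tw(G) = 2.

2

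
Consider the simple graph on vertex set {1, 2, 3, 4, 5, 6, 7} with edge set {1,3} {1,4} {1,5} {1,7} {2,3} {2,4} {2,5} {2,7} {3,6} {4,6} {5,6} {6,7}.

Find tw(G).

A width-3 tree decomposition is:
Bags: B1 = {1, 2, 4, 6}  B2 = {1, 2, 5, 6}  B3 = {1, 2, 6, 7}  B4 = {1, 2, 3, 6}
Tree: B1–B2, B2–B3, B3–B4
Each bag holds 4 vertices, so the decomposition has width 3, which upper-bounds the treewidth. For the lower bound: the 4 vertex sets {1,4}, {5,6}, {2}, {7} are disjoint, each induces a connected subgraph, and every pair is joined by at least one edge of G. Contracting each set to a single vertex therefore yields K_{4} as a minor, and since treewidth is minor-monotone, tw(G) ≥ tw(K_{4}) = 3. Combining the bounds, tw(G) = 3.

3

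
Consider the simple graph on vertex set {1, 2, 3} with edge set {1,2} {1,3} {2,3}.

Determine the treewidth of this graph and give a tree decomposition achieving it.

Treewidth 2.
Bags: B1 = {1, 2, 3}
Tree: (single bag)

With just one bag of size 3, the width is 3 − 1 = 2, so tw(G) ≤ 2. Conversely, {1, 2, 3} is a clique of size 3, and the vertices of any clique must share a bag in every tree decomposition; so some bag has ≥ 3 vertices and tw(G) ≥ 2. The upper and lower bounds meet at 2, so that is the treewidth.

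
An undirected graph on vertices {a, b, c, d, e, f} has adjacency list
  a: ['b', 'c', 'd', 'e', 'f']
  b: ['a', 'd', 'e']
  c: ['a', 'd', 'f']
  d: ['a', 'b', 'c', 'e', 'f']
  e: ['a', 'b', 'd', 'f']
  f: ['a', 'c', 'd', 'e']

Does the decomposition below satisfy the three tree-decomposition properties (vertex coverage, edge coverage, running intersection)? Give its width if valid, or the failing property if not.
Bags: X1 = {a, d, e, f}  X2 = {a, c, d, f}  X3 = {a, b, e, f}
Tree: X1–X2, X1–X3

No — edge (d,b) lies in no bag.

A tree decomposition must satisfy three properties: every vertex lies in some bag; for every edge, both endpoints lie together in some bag; and for every vertex, the bags containing it form a connected subtree. Here edge (d,b) lies in no bag, so the decomposition is invalid.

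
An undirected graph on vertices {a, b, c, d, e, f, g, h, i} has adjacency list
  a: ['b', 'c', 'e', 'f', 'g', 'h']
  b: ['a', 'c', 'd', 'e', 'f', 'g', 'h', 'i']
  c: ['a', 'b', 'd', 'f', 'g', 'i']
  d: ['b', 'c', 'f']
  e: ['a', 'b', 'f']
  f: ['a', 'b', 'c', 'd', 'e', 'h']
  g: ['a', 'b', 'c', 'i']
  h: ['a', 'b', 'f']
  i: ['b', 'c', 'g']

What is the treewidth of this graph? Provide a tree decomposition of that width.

Each bag holds 4 vertices, so the decomposition has width 3, which upper-bounds the treewidth. For the lower bound, the 4 vertices {a, b, c, g} are pairwise adjacent, and any tree decomposition puts a clique entirely inside one bag — forcing width ≥ 3. Combining the bounds, tw(G) = 3.

Treewidth 3.
Bags: B1 = {a, b, c, f}  B2 = {b, c, d, f}  B3 = {a, b, f, h}  B4 = {a, b, c, g}  B5 = {b, c, g, i}  B6 = {a, b, e, f}
Tree: B1–B2, B1–B3, B1–B4, B4–B5, B3–B6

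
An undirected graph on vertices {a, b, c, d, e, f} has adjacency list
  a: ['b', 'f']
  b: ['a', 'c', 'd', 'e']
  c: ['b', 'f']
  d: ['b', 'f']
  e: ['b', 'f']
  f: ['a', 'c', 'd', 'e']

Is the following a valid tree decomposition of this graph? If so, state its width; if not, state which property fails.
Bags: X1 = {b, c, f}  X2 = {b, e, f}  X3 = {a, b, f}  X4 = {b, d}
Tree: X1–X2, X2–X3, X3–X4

A tree decomposition must satisfy three properties: every vertex lies in some bag; for every edge, both endpoints lie together in some bag; and for every vertex, the bags containing it form a connected subtree. Here edge (f,d) lies in no bag, so the decomposition is invalid.

No — edge (f,d) lies in no bag.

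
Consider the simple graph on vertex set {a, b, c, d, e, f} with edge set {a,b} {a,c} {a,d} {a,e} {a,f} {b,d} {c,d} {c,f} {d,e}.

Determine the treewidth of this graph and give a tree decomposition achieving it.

Treewidth 2.
One such decomposition:
Bags: B1 = {a, b, d}  B2 = {a, c, d}  B3 = {a, c, f}  B4 = {a, d, e}
Tree: B1–B2, B2–B3, B1–B4

Every bag has size at most 3, so the width is 3 − 1 = 2 and tw(G) ≤ 2. Conversely, {a, d, e} is a clique of size 3, and the vertices of any clique must share a bag in every tree decomposition; so some bag has ≥ 3 vertices and tw(G) ≥ 2. The upper and lower bounds meet at 2, so that is the treewidth.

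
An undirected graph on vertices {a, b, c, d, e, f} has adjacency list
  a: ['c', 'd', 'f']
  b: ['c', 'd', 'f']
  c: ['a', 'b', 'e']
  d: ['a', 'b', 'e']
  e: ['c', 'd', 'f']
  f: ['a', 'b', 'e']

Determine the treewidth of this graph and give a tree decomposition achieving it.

Each bag holds 4 vertices, so the decomposition has width 3, which upper-bounds the treewidth. For the lower bound: the 4 vertex sets {e,f}, {a,c}, {d}, {b} are disjoint, each induces a connected subgraph, and every pair is joined by at least one edge of G. Contracting each set to a single vertex therefore yields K_{4} as a minor, and since treewidth is minor-monotone, tw(G) ≥ tw(K_{4}) = 3. Combining the bounds, tw(G) = 3.

Treewidth 3.
Bags: B1 = {c, d, e, f}  B2 = {a, c, d, f}  B3 = {b, c, d, f}
Tree: B1–B2, B2–B3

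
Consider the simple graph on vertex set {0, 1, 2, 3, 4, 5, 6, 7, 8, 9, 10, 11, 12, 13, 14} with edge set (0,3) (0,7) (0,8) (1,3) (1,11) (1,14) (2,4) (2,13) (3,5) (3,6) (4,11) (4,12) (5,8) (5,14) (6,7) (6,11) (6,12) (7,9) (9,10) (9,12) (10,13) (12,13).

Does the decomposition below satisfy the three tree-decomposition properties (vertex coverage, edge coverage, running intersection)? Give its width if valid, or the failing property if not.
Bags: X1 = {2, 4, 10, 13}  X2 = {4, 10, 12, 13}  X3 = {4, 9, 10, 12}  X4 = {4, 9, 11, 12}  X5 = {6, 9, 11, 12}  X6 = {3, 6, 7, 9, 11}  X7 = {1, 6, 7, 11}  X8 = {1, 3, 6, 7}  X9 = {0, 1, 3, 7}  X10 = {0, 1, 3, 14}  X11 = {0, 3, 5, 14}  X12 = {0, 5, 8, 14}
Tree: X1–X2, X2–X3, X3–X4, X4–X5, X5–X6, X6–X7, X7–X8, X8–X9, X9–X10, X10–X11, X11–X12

A tree decomposition must satisfy three properties: every vertex lies in some bag; for every edge, both endpoints lie together in some bag; and for every vertex, the bags containing it form a connected subtree. Here bags containing vertex 3 are not connected in the tree, so the decomposition is invalid.

No — bags containing vertex 3 are not connected in the tree.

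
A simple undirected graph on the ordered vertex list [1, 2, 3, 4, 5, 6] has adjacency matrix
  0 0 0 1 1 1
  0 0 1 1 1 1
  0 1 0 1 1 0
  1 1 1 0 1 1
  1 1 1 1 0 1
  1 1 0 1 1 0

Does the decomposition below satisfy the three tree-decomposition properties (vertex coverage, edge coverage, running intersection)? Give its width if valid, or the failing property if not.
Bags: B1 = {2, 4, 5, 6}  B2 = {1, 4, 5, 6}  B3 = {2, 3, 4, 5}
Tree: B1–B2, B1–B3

Every vertex of G appears in some bag (union = {1, 2, 3, 4, 5, 6}); every edge is covered by a bag; and for each vertex v the set of bags containing v is connected in the bag tree. The decomposition is therefore valid. The largest bag has 4 vertices, so the width is 3.

Yes; width 3.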